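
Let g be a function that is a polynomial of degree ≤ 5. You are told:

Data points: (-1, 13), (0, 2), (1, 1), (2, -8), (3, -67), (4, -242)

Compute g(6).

First differences: -11, -1, -9, -59, -175. Second differences: 10, -8, -50, -116. Third differences: -18, -42, -66. Fourth differences: -24, -24.
Level-4 differences are constant, so g has degree 4.
Fitting a degree-4 polynomial gives g(x) = -x^4 - x³ + 6x² - 5x + 2.
Then g(6) = -1324.

-1324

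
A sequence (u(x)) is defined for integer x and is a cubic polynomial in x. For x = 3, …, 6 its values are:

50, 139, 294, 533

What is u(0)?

Write u(x) = ax³ + bx² + cx + d; the 4 given values yield a linear system in the 4 coefficients.
Solving, u(x) = 3x³ - 3x² - x - 1.
The constant term is u(0) = -1.

-1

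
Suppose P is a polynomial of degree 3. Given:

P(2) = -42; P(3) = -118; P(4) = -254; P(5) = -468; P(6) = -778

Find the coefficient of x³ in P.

-3

First differences: -76, -136, -214, -310. Second differences: -60, -78, -96. Third differences: -18, -18.
Level-3 differences are constant, so P has degree 3.
Fitting a degree-3 polynomial gives P(x) = -3x³ - 3x² - 4x + 2.
The coefficient of x³ is -3.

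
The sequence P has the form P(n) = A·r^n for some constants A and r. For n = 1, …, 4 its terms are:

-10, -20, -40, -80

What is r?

Consecutive ratio: -20/(-10) = 2, and -40/(-20) = 2, so r = 2.
Then A·2^1 = -10 gives A = -5, and P(n) = -5·2^n.

2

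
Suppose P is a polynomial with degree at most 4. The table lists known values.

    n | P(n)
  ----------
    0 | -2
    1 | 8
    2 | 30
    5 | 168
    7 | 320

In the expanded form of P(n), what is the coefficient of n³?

0

Write P(n) = an^4 + bn³ + cn² + dn + e; the 5 given values yield a linear system in the 5 coefficients.
Solving, the top 2 coefficients vanish, and P(n) = 6n² + 4n - 2.
The coefficient of n³ is 0.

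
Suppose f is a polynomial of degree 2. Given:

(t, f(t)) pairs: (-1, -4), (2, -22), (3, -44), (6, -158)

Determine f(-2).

-14

Write f(t) = at² + bt + c; the 4 given values yield a linear system in the 3 coefficients.
Solving, f(t) = -4t² - 2t - 2.
Then f(-2) = -14.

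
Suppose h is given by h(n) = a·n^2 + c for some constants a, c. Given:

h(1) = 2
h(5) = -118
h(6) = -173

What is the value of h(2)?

From h(1) = 2 and h(5) = -118: 1a + c = 2 and 25a + c = -118.
Subtracting: 24a = -120, so a = -5; then c = 2 − (-5)·1 = 7.
So h(n) = -5n² + 7, and h(2) = -13.

-13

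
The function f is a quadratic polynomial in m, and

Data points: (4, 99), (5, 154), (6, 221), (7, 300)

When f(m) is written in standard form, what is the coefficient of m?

1

First differences: 55, 67, 79. Second differences: 12, 12.
Level-2 differences are constant, so f has degree 2.
Fitting a degree-2 polynomial gives f(m) = 6m² + m - 1.
The coefficient of m is 1.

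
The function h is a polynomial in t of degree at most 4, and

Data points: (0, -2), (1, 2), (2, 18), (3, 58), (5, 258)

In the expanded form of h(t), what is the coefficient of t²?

Write h(t) = at^4 + bt³ + ct² + dt + e; the 5 given values yield a linear system in the 5 coefficients.
Solving, the leading coefficient vanishes, and h(t) = 2t³ + 2t - 2.
The coefficient of t² is 0.

0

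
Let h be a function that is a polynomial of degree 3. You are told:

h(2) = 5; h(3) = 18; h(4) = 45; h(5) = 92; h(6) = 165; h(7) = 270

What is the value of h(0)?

First differences: 13, 27, 47, 73, 105. Second differences: 14, 20, 26, 32. Third differences: 6, 6, 6.
Level-3 differences are constant, so h has degree 3.
Fitting a degree-3 polynomial gives h(t) = t³ - 2t² + 4t - 3.
Then h(0) = -3.

-3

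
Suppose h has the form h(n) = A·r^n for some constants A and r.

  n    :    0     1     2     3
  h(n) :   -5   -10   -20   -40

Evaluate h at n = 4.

Consecutive ratio: -10/(-5) = 2, and -20/(-10) = 2, so r = 2.
Then A·2^0 = -5 gives A = -5, and h(n) = -5·2^n.
h(4) = -5·2^4 = -80.

-80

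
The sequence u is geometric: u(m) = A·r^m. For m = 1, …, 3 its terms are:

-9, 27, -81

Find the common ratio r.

Consecutive ratio: 27/(-9) = -3, and -81/27 = -3, so r = -3.
Then A·(-3)^1 = -9 gives A = 3, and u(m) = 3·(-3)^m.

-3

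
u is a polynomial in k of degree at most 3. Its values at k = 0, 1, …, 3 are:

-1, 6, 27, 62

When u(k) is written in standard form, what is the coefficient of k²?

Write u(k) = ak³ + bk² + ck + d; the 4 given values yield a linear system in the 4 coefficients.
Solving, the leading coefficient vanishes, and u(k) = 7k² - 1.
The coefficient of k² is 7.

7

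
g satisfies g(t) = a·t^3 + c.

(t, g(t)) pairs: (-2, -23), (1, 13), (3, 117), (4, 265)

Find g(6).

873

From g(-2) = -23 and g(1) = 13: -8a + c = -23 and 1a + c = 13.
Subtracting: 9a = 36, so a = 4; then c = -23 − 4·(-8) = 9.
So g(t) = 4t³ + 9, and g(6) = 873.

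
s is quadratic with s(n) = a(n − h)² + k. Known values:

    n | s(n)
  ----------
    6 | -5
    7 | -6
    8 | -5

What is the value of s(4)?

3

First differences -1, 1; second difference 2 = 2a, so a = 1.
Expanding, the n-coefficient is −2ah = -2h; matching it to the data gives h = 7, and then k = -6.
So s(n) = 1(n − 7)² − 6.
s(4) = 1·(-3)² − 6 = 3.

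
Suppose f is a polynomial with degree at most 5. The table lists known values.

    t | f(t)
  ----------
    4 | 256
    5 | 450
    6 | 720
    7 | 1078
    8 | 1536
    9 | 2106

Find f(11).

3630

First differences: 194, 270, 358, 458, 570. Second differences: 76, 88, 100, 112. Third differences: 12, 12, 12.
Level-3 differences are constant, so f has degree 3.
Fitting a degree-3 polynomial gives f(t) = 2t³ + 8t².
Then f(11) = 3630.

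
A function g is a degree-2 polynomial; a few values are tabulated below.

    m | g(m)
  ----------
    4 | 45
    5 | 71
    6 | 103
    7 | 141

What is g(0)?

1

First differences: 26, 32, 38. Second differences: 6, 6.
Level-2 differences are constant, so g has degree 2.
Fitting a degree-2 polynomial gives g(m) = 3m² - m + 1.
The constant term is g(0) = 1.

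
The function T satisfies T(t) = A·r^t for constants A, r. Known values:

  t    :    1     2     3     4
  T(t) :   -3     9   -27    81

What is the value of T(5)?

Consecutive ratio: 9/(-3) = -3, and -27/9 = -3, so r = -3.
Then A·(-3)^1 = -3 gives A = 1, and T(t) = 1·(-3)^t.
T(5) = 1·(-3)^5 = -243.

-243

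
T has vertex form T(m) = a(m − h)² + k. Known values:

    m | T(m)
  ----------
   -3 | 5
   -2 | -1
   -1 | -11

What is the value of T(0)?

-25

First differences -6, -10; second difference -4 = 2a, so a = -2.
Expanding, the m-coefficient is −2ah = 4h; matching it to the data gives h = -4, and then k = 7.
So T(m) = -2(m + 4)² + 7.
T(0) = -2·4² + 7 = -25.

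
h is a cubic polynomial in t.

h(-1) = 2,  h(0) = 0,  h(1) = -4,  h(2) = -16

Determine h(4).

-88

Write h(t) = at³ + bt² + ct + d; the 4 given values yield a linear system in the 4 coefficients.
Solving, h(t) = -t³ - t² - 2t.
Then h(4) = -88.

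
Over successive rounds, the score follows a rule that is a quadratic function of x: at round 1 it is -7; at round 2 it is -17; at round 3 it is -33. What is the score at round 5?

Write the value at x as g(x).
Write g(x) = ax² + bx + c; the 3 given values yield a linear system in the 3 coefficients.
Solving, g(x) = -3x² - x - 3.
Then g(5) = -83.

-83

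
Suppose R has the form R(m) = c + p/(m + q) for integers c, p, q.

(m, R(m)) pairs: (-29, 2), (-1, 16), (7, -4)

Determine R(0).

(R(m) − c)(m + q) = p for each data point; the three points give a linear system in c and q, then p follows.
Solving: c = 1, q = -1, p = -30, so R(m) = 1 − 30/(m − 1).
Then R(0) = 1 − 30/(-1) = 31.

31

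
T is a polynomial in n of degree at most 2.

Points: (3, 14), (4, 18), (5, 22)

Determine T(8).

34

First differences: 4, 4.
Level-1 differences are constant, so T has degree 1.
Fitting a degree-1 polynomial gives T(n) = 4n + 2.
Then T(8) = 34.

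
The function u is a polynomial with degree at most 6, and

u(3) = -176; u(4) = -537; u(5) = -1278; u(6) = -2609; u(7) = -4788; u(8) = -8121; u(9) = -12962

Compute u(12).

First differences: -361, -741, -1331, -2179, -3333, -4841. Second differences: -380, -590, -848, -1154, -1508. Third differences: -210, -258, -306, -354. Fourth differences: -48, -48, -48.
Level-4 differences are constant, so u has degree 4.
Fitting a degree-4 polynomial gives u(m) = -2m^4 + m³ - 8m² + 8m + 7.
Then u(12) = -40793.

-40793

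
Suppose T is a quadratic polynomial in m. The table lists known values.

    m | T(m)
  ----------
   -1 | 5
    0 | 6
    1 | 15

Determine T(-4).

Write T(m) = am² + bm + c; the 3 given values yield a linear system in the 3 coefficients.
Solving, T(m) = 4m² + 5m + 6.
Then T(-4) = 50.

50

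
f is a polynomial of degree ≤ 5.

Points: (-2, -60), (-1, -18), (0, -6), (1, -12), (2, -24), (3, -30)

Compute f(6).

108

First differences: 42, 12, -6, -12, -6. Second differences: -30, -18, -6, 6. Third differences: 12, 12, 12.
Level-3 differences are constant, so f has degree 3.
Fitting a degree-3 polynomial gives f(x) = 2x³ - 9x² + x - 6.
Then f(6) = 108.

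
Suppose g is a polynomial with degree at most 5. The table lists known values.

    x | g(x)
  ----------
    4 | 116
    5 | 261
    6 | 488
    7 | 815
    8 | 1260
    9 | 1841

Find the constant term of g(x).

-4

First differences: 145, 227, 327, 445, 581. Second differences: 82, 100, 118, 136. Third differences: 18, 18, 18.
Level-3 differences are constant, so g has degree 3.
Fitting a degree-3 polynomial gives g(x) = 3x³ - 4x² - 2x - 4.
The constant term is g(0) = -4.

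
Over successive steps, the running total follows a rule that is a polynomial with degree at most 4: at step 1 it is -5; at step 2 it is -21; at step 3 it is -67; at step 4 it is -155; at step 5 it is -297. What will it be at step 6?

Write the value at n as s(n).
First differences: -16, -46, -88, -142. Second differences: -30, -42, -54. Third differences: -12, -12.
Level-3 differences are constant, so s has degree 3.
Fitting a degree-3 polynomial gives s(n) = -2n³ - 3n² + 7n - 7.
Then s(6) = -505.

-505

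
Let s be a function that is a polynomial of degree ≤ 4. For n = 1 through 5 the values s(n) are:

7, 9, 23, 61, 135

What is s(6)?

257

Write s(n) = an^4 + bn³ + cn² + dn + e; the 5 given values yield a linear system in the 5 coefficients.
Solving, the leading coefficient vanishes, and s(n) = 2n³ - 6n² + 6n + 5.
Then s(6) = 257.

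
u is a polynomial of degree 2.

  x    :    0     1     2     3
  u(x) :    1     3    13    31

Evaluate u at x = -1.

7

Write u(x) = ax² + bx + c; the 4 given values yield a linear system in the 3 coefficients.
Solving, u(x) = 4x² - 2x + 1.
Then u(-1) = 7.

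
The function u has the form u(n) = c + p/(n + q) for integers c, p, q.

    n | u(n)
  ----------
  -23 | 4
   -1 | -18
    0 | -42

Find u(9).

(u(n) − c)(n + q) = p for each data point; the three points give a linear system in c and q, then p follows.
Solving: c = 6, q = -1, p = 48, so u(n) = 6 + 48/(n − 1).
Then u(9) = 6 + 48/8 = 12.

12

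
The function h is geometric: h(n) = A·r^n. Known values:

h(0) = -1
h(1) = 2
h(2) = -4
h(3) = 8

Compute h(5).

32

Consecutive ratio: 2/(-1) = -2, and -4/2 = -2, so r = -2.
Then A·(-2)^0 = -1 gives A = -1, and h(n) = -1·(-2)^n.
h(5) = -1·(-2)^5 = 32.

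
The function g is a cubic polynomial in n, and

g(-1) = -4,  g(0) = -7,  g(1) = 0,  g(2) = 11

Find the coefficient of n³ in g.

Write g(n) = an³ + bn² + cn + d; the 4 given values yield a linear system in the 4 coefficients.
Solving, g(n) = -n³ + 5n² + 3n - 7.
The coefficient of n³ is -1.

-1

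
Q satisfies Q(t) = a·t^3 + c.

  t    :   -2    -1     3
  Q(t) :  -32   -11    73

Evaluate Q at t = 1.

-5

From Q(-2) = -32 and Q(-1) = -11: -8a + c = -32 and -1a + c = -11.
Subtracting: 7a = 21, so a = 3; then c = -32 − 3·(-8) = -8.
So Q(t) = 3t³ − 8, and Q(1) = -5.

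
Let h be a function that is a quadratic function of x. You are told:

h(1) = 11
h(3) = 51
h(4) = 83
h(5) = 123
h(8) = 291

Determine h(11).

531

Write h(x) = ax² + bx + c; the 5 given values yield a linear system in the 3 coefficients.
Solving, h(x) = 4x² + 4x + 3.
Then h(11) = 531.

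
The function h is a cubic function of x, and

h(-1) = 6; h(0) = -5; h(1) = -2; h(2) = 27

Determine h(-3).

Write h(x) = ax³ + bx² + cx + d; the 4 given values yield a linear system in the 4 coefficients.
Solving, h(x) = 2x³ + 7x² - 6x - 5.
Then h(-3) = 22.

22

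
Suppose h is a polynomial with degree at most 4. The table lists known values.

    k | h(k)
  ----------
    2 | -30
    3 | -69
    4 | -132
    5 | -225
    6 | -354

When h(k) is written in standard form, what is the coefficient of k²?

Write h(k) = ak^4 + bk³ + ck² + dk + e; the 5 given values yield a linear system in the 5 coefficients.
Solving, the leading coefficient vanishes, and h(k) = -k³ - 3k² - 5k.
The coefficient of k² is -3.

-3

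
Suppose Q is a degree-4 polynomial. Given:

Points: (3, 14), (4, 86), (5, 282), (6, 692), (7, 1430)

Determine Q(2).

Write Q(x) = ax^4 + bx³ + cx² + dx + e; the 5 given values yield a linear system in the 5 coefficients.
Solving, Q(x) = x^4 - 3x³ + x² + x + 2.
Then Q(2) = 0.

0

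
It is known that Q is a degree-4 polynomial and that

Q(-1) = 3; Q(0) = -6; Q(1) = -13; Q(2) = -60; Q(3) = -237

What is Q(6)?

-3168

Write Q(m) = am^4 + bm³ + cm² + dm + e; the 5 given values yield a linear system in the 5 coefficients.
Solving, Q(m) = -2m^4 - 3m³ + 3m² - 5m - 6.
Then Q(6) = -3168.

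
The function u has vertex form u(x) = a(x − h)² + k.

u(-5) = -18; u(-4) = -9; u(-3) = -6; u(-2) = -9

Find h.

First differences 9, 3, -3; second difference -6 = 2a, so a = -3.
Expanding, the x-coefficient is −2ah = 6h; matching it to the data gives h = -3, and then k = -6.
So u(x) = -3(x + 3)² − 6.
Hence h = -3.

-3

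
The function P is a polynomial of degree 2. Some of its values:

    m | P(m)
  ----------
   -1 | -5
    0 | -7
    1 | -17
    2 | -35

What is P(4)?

-95

Write P(m) = am² + bm + c; the 4 given values yield a linear system in the 3 coefficients.
Solving, P(m) = -4m² - 6m - 7.
Then P(4) = -95.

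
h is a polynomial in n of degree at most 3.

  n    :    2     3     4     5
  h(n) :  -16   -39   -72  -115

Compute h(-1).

-7

First differences: -23, -33, -43. Second differences: -10, -10.
Level-2 differences are constant, so h has degree 2.
Fitting a degree-2 polynomial gives h(n) = -5n² + 2n.
Then h(-1) = -7.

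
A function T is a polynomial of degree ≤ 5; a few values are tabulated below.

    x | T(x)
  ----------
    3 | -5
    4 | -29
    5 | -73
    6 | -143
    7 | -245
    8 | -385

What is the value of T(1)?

First differences: -24, -44, -70, -102, -140. Second differences: -20, -26, -32, -38. Third differences: -6, -6, -6.
Level-3 differences are constant, so T has degree 3.
Fitting a degree-3 polynomial gives T(x) = -x³ + 2x² - x + 7.
Then T(1) = 7.

7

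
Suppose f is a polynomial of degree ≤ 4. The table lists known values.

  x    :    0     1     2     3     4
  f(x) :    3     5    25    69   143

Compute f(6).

405

First differences: 2, 20, 44, 74. Second differences: 18, 24, 30. Third differences: 6, 6.
Level-3 differences are constant, so f has degree 3.
Fitting a degree-3 polynomial gives f(x) = x³ + 6x² - 5x + 3.
Then f(6) = 405.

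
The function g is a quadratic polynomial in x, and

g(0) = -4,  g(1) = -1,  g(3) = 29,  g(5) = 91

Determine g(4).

56

Write g(x) = ax² + bx + c; the 4 given values yield a linear system in the 3 coefficients.
Solving, g(x) = 4x² - x - 4.
Then g(4) = 56.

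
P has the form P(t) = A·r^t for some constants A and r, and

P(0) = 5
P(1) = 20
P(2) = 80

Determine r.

4

Consecutive ratio: 20/5 = 4, and 80/20 = 4, so r = 4.
Then A·4^0 = 5 gives A = 5, and P(t) = 5·4^t.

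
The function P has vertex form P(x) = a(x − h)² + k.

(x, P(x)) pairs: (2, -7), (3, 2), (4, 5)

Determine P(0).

-43

First differences 9, 3; second difference -6 = 2a, so a = -3.
Expanding, the x-coefficient is −2ah = 6h; matching it to the data gives h = 4, and then k = 5.
So P(x) = -3(x − 4)² + 5.
P(0) = -3·(-4)² + 5 = -43.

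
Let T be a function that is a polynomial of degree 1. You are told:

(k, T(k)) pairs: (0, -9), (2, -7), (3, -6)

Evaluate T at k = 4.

Write T(k) = ak + b; the 3 given values yield a linear system in the 2 coefficients.
Solving, T(k) = k - 9.
Then T(4) = -5.

-5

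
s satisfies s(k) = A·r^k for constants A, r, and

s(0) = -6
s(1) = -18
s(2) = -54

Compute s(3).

Consecutive ratio: -18/(-6) = 3, and -54/(-18) = 3, so r = 3.
Then A·3^0 = -6 gives A = -6, and s(k) = -6·3^k.
s(3) = -6·3^3 = -162.

-162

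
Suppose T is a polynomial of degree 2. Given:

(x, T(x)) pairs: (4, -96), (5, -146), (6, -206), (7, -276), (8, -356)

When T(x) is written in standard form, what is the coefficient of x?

-5

Write T(x) = ax² + bx + c; the 5 given values yield a linear system in the 3 coefficients.
Solving, T(x) = -5x² - 5x + 4.
The coefficient of x is -5.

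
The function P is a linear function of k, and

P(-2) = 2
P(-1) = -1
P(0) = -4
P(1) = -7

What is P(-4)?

8

First differences: -3, -3, -3.
Level-1 differences are constant, so P has degree 1.
Fitting a degree-1 polynomial gives P(k) = -3k - 4.
Then P(-4) = 8.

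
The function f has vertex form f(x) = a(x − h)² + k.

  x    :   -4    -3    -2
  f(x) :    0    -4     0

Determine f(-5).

First differences -4, 4; second difference 8 = 2a, so a = 4.
Expanding, the x-coefficient is −2ah = -8h; matching it to the data gives h = -3, and then k = -4.
So f(x) = 4(x + 3)² − 4.
f(-5) = 4·(-2)² − 4 = 12.

12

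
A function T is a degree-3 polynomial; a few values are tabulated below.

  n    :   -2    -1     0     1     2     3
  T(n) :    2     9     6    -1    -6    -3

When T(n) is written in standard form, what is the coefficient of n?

-6

First differences: 7, -3, -7, -5, 3. Second differences: -10, -4, 2, 8. Third differences: 6, 6, 6.
Level-3 differences are constant, so T has degree 3.
Fitting a degree-3 polynomial gives T(n) = n³ - 2n² - 6n + 6.
The coefficient of n is -6.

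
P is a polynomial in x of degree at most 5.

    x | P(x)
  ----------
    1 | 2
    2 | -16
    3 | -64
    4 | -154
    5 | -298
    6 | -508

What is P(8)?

-1174

First differences: -18, -48, -90, -144, -210. Second differences: -30, -42, -54, -66. Third differences: -12, -12, -12.
Level-3 differences are constant, so P has degree 3.
Fitting a degree-3 polynomial gives P(x) = -2x³ - 3x² + 5x + 2.
Then P(8) = -1174.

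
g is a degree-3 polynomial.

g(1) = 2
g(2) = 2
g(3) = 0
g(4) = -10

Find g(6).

Write g(m) = am³ + bm² + cm + d; the 4 given values yield a linear system in the 4 coefficients.
Solving, g(m) = -m³ + 5m² - 8m + 6.
Then g(6) = -78.

-78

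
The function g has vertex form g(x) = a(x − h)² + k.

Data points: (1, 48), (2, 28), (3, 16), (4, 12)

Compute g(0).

76

First differences -20, -12, -4; second difference 8 = 2a, so a = 4.
Expanding, the x-coefficient is −2ah = -8h; matching it to the data gives h = 4, and then k = 12.
So g(x) = 4(x − 4)² + 12.
g(0) = 4·(-4)² + 12 = 76.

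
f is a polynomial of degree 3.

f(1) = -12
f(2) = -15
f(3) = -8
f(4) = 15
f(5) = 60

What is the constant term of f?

Write f(k) = ak³ + bk² + ck + d; the 5 given values yield a linear system in the 4 coefficients.
Solving, f(k) = k³ - k² - 7k - 5.
The constant term is f(0) = -5.

-5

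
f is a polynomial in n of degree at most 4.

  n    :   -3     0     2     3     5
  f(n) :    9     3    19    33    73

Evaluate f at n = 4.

Write f(n) = an^4 + bn³ + cn² + dn + e; the 5 given values yield a linear system in the 5 coefficients.
Solving, the top 2 coefficients vanish, and f(n) = 2n² + 4n + 3.
Then f(4) = 51.

51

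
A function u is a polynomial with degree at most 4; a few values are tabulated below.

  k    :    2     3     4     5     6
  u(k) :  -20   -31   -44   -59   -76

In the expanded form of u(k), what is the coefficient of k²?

First differences: -11, -13, -15, -17. Second differences: -2, -2, -2.
Level-2 differences are constant, so u has degree 2.
Fitting a degree-2 polynomial gives u(k) = -k² - 6k - 4.
The coefficient of k² is -1.

-1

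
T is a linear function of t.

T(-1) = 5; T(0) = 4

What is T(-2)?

Write T(t) = at + b; the 2 given values yield a linear system in the 2 coefficients.
Solving, T(t) = -t + 4.
Then T(-2) = 6.

6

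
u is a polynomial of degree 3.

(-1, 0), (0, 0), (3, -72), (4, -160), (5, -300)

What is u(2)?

Write u(x) = ax³ + bx² + cx + d; the 5 given values yield a linear system in the 4 coefficients.
Solving, u(x) = -2x³ - 2x².
Then u(2) = -24.

-24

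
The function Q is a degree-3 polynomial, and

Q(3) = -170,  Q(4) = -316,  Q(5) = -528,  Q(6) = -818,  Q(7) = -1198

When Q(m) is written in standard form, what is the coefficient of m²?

Write Q(m) = am³ + bm² + cm + d; the 5 given values yield a linear system in the 4 coefficients.
Solving, Q(m) = -2m³ - 9m² - 9m - 8.
The coefficient of m² is -9.

-9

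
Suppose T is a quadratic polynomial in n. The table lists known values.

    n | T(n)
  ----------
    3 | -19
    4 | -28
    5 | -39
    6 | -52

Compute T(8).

First differences: -9, -11, -13. Second differences: -2, -2.
Level-2 differences are constant, so T has degree 2.
Fitting a degree-2 polynomial gives T(n) = -n² - 2n - 4.
Then T(8) = -84.

-84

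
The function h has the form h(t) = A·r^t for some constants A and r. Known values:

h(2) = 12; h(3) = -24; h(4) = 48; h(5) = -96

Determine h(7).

-384

Consecutive ratio: -24/12 = -2, and 48/(-24) = -2, so r = -2.
Then A·(-2)^2 = 12 gives A = 3, and h(t) = 3·(-2)^t.
h(7) = 3·(-2)^7 = -384.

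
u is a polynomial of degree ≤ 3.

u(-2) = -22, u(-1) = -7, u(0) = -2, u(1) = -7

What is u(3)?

First differences: 15, 5, -5. Second differences: -10, -10.
Level-2 differences are constant, so u has degree 2.
Fitting a degree-2 polynomial gives u(n) = -5n² - 2.
Then u(3) = -47.

-47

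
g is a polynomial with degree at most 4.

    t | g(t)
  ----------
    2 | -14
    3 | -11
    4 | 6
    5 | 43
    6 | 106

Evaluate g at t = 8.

334

First differences: 3, 17, 37, 63. Second differences: 14, 20, 26. Third differences: 6, 6.
Level-3 differences are constant, so g has degree 3.
Fitting a degree-3 polynomial gives g(t) = t³ - 2t² - 6t - 2.
Then g(8) = 334.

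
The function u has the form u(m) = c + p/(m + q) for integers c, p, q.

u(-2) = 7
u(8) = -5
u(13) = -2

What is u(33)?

0

(u(m) − c)(m + q) = p for each data point; the three points give a linear system in c and q, then p follows.
Solving: c = 1, q = -3, p = -30, so u(m) = 1 − 30/(m − 3).
Then u(33) = 1 − 30/30 = 0.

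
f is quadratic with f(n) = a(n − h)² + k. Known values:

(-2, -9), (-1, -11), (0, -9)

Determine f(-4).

First differences -2, 2; second difference 4 = 2a, so a = 2.
Expanding, the n-coefficient is −2ah = -4h; matching it to the data gives h = -1, and then k = -11.
So f(n) = 2(n + 1)² − 11.
f(-4) = 2·(-3)² − 11 = 7.

7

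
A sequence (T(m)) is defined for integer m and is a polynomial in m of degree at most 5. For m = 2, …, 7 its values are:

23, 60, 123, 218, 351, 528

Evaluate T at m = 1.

First differences: 37, 63, 95, 133, 177. Second differences: 26, 32, 38, 44. Third differences: 6, 6, 6.
Level-3 differences are constant, so T has degree 3.
Fitting a degree-3 polynomial gives T(m) = m³ + 4m² - 2m + 3.
Then T(1) = 6.

6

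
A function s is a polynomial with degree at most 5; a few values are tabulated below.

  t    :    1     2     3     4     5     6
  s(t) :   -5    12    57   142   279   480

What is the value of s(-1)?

-3

First differences: 17, 45, 85, 137, 201. Second differences: 28, 40, 52, 64. Third differences: 12, 12, 12.
Level-3 differences are constant, so s has degree 3.
Fitting a degree-3 polynomial gives s(t) = 2t³ + 2t² - 3t - 6.
Then s(-1) = -3.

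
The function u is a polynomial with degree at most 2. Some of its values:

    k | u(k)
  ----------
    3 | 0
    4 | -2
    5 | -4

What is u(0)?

Write u(k) = ak² + bk + c; the 3 given values yield a linear system in the 3 coefficients.
Solving, the leading coefficient vanishes, and u(k) = -2k + 6.
The constant term is u(0) = 6.

6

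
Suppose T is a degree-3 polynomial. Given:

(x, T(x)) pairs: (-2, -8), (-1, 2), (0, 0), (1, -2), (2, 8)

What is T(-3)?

First differences: 10, -2, -2, 10. Second differences: -12, 0, 12. Third differences: 12, 12.
Level-3 differences are constant, so T has degree 3.
Fitting a degree-3 polynomial gives T(x) = 2x³ - 4x.
Then T(-3) = -42.

-42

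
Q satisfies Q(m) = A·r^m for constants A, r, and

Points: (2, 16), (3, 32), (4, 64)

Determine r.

Consecutive ratio: 32/16 = 2, and 64/32 = 2, so r = 2.
Then A·2^2 = 16 gives A = 4, and Q(m) = 4·2^m.

2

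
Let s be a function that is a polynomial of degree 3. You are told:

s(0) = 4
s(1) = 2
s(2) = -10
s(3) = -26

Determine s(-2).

-46

Write s(m) = am³ + bm² + cm + d; the 4 given values yield a linear system in the 4 coefficients.
Solving, s(m) = m³ - 8m² + 5m + 4.
Then s(-2) = -46.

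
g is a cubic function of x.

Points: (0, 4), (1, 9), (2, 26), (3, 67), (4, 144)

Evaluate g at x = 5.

269

First differences: 5, 17, 41, 77. Second differences: 12, 24, 36. Third differences: 12, 12.
Level-3 differences are constant, so g has degree 3.
Extending the table by one column gives the next first difference 125, so g(5) = 144 + 125 = 269.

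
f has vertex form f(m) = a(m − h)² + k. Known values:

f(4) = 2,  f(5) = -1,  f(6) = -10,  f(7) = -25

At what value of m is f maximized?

4

First differences -3, -9, -15; second difference -6 = 2a, so a = -3.
Expanding, the m-coefficient is −2ah = 6h; matching it to the data gives h = 4, and then k = 2.
So f(m) = -3(m − 4)² + 2.
Hence h = 4.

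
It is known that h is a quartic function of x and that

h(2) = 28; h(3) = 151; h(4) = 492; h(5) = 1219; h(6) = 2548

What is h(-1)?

7

Write h(x) = ax^4 + bx³ + cx² + dx + e; the 5 given values yield a linear system in the 5 coefficients.
Solving, h(x) = 2x^4 - x² - 2x + 4.
Then h(-1) = 7.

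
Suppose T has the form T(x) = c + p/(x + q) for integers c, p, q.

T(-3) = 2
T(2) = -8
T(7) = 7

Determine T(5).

10

(T(x) − c)(x + q) = p for each data point; the three points give a linear system in c and q, then p follows.
Solving: c = 4, q = -3, p = 12, so T(x) = 4 + 12/(x − 3).
Then T(5) = 4 + 12/2 = 10.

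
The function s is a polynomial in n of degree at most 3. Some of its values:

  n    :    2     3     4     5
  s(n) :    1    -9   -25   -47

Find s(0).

3

Write s(n) = an³ + bn² + cn + d; the 4 given values yield a linear system in the 4 coefficients.
Solving, the leading coefficient vanishes, and s(n) = -3n² + 5n + 3.
Then s(0) = 3.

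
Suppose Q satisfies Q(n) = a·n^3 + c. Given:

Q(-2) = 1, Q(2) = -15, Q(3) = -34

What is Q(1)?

-8

From Q(-2) = 1 and Q(2) = -15: -8a + c = 1 and 8a + c = -15.
Subtracting: 16a = -16, so a = -1; then c = 1 − (-1)·(-8) = -7.
So Q(n) = -1n³ − 7, and Q(1) = -8.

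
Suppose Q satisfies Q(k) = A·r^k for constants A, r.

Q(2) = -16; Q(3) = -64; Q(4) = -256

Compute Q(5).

Consecutive ratio: -64/(-16) = 4, and -256/(-64) = 4, so r = 4.
Then A·4^2 = -16 gives A = -1, and Q(k) = -1·4^k.
Q(5) = -1·4^5 = -1024.

-1024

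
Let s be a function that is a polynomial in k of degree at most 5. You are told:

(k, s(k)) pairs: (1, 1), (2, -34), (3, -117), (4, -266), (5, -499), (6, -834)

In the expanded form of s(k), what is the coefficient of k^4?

0

Write s(k) = ak^5 + bk^4 + ck³ + dk² + ek + p; the 6 given values yield a linear system in the 6 coefficients.
Solving, the top 2 coefficients vanish, and s(k) = -3k³ - 6k² + 4k + 6.
The coefficient of k^4 is 0.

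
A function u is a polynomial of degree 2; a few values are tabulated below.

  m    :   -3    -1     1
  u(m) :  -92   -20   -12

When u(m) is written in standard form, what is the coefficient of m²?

Write u(m) = am² + bm + c; the 3 given values yield a linear system in the 3 coefficients.
Solving, u(m) = -8m² + 4m - 8.
The coefficient of m² is -8.

-8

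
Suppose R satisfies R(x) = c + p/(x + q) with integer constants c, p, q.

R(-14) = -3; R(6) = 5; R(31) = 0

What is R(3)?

(R(x) − c)(x + q) = p for each data point; the three points give a linear system in c and q, then p follows.
Solving: c = -1, q = -1, p = 30, so R(x) = -1 + 30/(x − 1).
Then R(3) = -1 + 30/2 = 14.

14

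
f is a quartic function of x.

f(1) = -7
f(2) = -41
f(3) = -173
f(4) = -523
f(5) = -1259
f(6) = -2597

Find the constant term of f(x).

1

First differences: -34, -132, -350, -736, -1338. Second differences: -98, -218, -386, -602. Third differences: -120, -168, -216. Fourth differences: -48, -48.
Level-4 differences are constant, so f has degree 4.
Fitting a degree-4 polynomial gives f(x) = -2x^4 + x² - 7x + 1.
The constant term is f(0) = 1.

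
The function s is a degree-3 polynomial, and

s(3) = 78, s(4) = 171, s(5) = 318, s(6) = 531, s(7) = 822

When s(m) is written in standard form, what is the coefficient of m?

-2

Write s(m) = am³ + bm² + cm + d; the 5 given values yield a linear system in the 4 coefficients.
Solving, s(m) = 2m³ + 3m² - 2m + 3.
The coefficient of m is -2.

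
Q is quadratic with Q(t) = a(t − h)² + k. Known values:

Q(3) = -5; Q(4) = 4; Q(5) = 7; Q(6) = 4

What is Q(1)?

First differences 9, 3, -3; second difference -6 = 2a, so a = -3.
Expanding, the t-coefficient is −2ah = 6h; matching it to the data gives h = 5, and then k = 7.
So Q(t) = -3(t − 5)² + 7.
Q(1) = -3·(-4)² + 7 = -41.

-41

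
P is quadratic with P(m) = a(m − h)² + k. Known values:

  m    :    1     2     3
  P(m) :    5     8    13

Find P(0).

First differences 3, 5; second difference 2 = 2a, so a = 1.
Expanding, the m-coefficient is −2ah = -2h; matching it to the data gives h = 0, and then k = 4.
So P(m) = 1(m + 0)² + 4.
P(0) = 1·0² + 4 = 4.

4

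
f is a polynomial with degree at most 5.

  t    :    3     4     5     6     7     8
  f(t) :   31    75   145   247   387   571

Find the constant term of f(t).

-5

First differences: 44, 70, 102, 140, 184. Second differences: 26, 32, 38, 44. Third differences: 6, 6, 6.
Level-3 differences are constant, so f has degree 3.
Fitting a degree-3 polynomial gives f(t) = t³ + t² - 5.
The constant term is f(0) = -5.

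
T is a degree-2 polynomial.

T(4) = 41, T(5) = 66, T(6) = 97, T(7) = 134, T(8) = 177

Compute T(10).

First differences: 25, 31, 37, 43. Second differences: 6, 6, 6.
Level-2 differences are constant, so T has degree 2.
Fitting a degree-2 polynomial gives T(n) = 3n² - 2n + 1.
Then T(10) = 281.

281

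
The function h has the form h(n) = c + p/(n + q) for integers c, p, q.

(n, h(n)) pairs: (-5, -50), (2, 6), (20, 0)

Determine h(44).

-1

(h(n) − c)(n + q) = p for each data point; the three points give a linear system in c and q, then p follows.
Solving: c = -2, q = 4, p = 48, so h(n) = -2 + 48/(n + 4).
Then h(44) = -2 + 48/48 = -1.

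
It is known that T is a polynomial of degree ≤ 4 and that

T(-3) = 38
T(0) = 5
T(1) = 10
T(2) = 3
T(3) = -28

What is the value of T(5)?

-210

Write T(n) = an^4 + bn³ + cn² + dn + e; the 5 given values yield a linear system in the 5 coefficients.
Solving, the leading coefficient vanishes, and T(n) = -2n³ + 7n + 5.
Then T(5) = -210.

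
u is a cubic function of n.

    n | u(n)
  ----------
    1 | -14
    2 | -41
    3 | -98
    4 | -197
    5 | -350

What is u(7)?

First differences: -27, -57, -99, -153. Second differences: -30, -42, -54. Third differences: -12, -12.
Level-3 differences are constant, so u has degree 3.
Fitting a degree-3 polynomial gives u(n) = -2n³ - 3n² - 4n - 5.
Then u(7) = -866.

-866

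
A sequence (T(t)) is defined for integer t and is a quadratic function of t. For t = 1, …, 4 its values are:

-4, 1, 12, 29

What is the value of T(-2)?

Write T(t) = at² + bt + c; the 4 given values yield a linear system in the 3 coefficients.
Solving, T(t) = 3t² - 4t - 3.
Then T(-2) = 17.

17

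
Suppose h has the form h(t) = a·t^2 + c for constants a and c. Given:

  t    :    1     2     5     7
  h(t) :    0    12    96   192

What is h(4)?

60

From h(1) = 0 and h(2) = 12: 1a + c = 0 and 4a + c = 12.
Subtracting: 3a = 12, so a = 4; then c = 0 − 4·1 = -4.
So h(t) = 4t² − 4, and h(4) = 60.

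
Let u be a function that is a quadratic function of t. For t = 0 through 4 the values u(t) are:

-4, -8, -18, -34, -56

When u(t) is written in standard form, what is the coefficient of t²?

-3

Write u(t) = at² + bt + c; the 5 given values yield a linear system in the 3 coefficients.
Solving, u(t) = -3t² - t - 4.
The coefficient of t² is -3.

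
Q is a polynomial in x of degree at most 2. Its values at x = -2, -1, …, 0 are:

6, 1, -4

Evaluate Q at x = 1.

-9

Write Q(x) = ax² + bx + c; the 3 given values yield a linear system in the 3 coefficients.
Solving, the leading coefficient vanishes, and Q(x) = -5x - 4.
Then Q(1) = -9.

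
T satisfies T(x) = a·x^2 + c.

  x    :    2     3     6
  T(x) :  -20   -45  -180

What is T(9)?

-405

From T(2) = -20 and T(3) = -45: 4a + c = -20 and 9a + c = -45.
Subtracting: 5a = -25, so a = -5; then c = -20 − (-5)·4 = 0.
So T(x) = -5x² + 0, and T(9) = -405.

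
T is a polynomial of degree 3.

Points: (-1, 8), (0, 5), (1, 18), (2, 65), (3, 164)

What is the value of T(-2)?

Write T(k) = ak³ + bk² + ck + d; the 5 given values yield a linear system in the 4 coefficients.
Solving, T(k) = 3k³ + 8k² + 2k + 5.
Then T(-2) = 9.

9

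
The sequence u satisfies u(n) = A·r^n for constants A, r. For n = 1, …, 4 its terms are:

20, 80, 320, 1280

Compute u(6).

Consecutive ratio: 80/20 = 4, and 320/80 = 4, so r = 4.
Then A·4^1 = 20 gives A = 5, and u(n) = 5·4^n.
u(6) = 5·4^6 = 20480.

20480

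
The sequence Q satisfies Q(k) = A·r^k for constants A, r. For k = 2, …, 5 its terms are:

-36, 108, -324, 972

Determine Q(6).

-2916

Consecutive ratio: 108/(-36) = -3, and -324/108 = -3, so r = -3.
Then A·(-3)^2 = -36 gives A = -4, and Q(k) = -4·(-3)^k.
Q(6) = -4·(-3)^6 = -2916.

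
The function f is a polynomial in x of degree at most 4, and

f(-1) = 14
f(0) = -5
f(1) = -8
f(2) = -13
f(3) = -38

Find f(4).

-101

First differences: -19, -3, -5, -25. Second differences: 16, -2, -20. Third differences: -18, -18.
Level-3 differences are constant, so f has degree 3.
Fitting a degree-3 polynomial gives f(x) = -3x³ + 8x² - 8x - 5.
Then f(4) = -101.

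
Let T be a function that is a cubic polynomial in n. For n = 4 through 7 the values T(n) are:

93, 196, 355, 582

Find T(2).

Write T(n) = an³ + bn² + cn + d; the 4 given values yield a linear system in the 4 coefficients.
Solving, T(n) = 2n³ - 2n² - n + 1.
Then T(2) = 7.

7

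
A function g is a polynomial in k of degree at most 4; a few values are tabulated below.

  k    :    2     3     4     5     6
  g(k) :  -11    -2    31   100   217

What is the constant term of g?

-5

Write g(k) = ak^4 + bk³ + ck² + dk + e; the 5 given values yield a linear system in the 5 coefficients.
Solving, the leading coefficient vanishes, and g(k) = 2k³ - 6k² + k - 5.
The constant term is g(0) = -5.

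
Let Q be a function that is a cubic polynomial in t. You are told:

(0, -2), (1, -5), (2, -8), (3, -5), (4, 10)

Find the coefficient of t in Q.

-1

First differences: -3, -3, 3, 15. Second differences: 0, 6, 12. Third differences: 6, 6.
Level-3 differences are constant, so Q has degree 3.
Fitting a degree-3 polynomial gives Q(t) = t³ - 3t² - t - 2.
The coefficient of t is -1.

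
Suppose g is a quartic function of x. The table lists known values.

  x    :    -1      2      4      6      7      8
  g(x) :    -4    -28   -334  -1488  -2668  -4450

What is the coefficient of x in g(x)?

Write g(x) = ax^4 + bx³ + cx² + dx + e; the 6 given values yield a linear system in the 5 coefficients.
Solving, g(x) = -x^4 - 6x² + 3x + 6.
The coefficient of x is 3.

3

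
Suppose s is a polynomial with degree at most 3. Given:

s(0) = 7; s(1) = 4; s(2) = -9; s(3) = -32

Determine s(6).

-161

First differences: -3, -13, -23. Second differences: -10, -10.
Level-2 differences are constant, so s has degree 2.
Fitting a degree-2 polynomial gives s(k) = -5k² + 2k + 7.
Then s(6) = -161.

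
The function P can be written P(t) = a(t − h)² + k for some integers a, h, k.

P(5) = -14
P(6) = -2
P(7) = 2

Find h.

First differences 12, 4; second difference -8 = 2a, so a = -4.
Expanding, the t-coefficient is −2ah = 8h; matching it to the data gives h = 7, and then k = 2.
So P(t) = -4(t − 7)² + 2.
Hence h = 7.

7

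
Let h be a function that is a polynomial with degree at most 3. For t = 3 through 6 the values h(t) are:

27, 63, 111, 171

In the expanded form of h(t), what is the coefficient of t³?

0

First differences: 36, 48, 60. Second differences: 12, 12.
Level-2 differences are constant, so h has degree 2.
Fitting a degree-2 polynomial gives h(t) = 6t² - 6t - 9.
The coefficient of t³ is 0.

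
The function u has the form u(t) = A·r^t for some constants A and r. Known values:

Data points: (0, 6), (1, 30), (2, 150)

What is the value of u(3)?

Consecutive ratio: 30/6 = 5, and 150/30 = 5, so r = 5.
Then A·5^0 = 6 gives A = 6, and u(t) = 6·5^t.
u(3) = 6·5^3 = 750.

750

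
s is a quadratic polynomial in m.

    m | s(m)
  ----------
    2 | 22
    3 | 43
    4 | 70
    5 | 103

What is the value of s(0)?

First differences: 21, 27, 33. Second differences: 6, 6.
Level-2 differences are constant, so s has degree 2.
Fitting a degree-2 polynomial gives s(m) = 3m² + 6m - 2.
Then s(0) = -2.

-2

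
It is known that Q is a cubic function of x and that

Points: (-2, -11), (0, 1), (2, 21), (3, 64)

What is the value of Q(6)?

Write Q(x) = ax³ + bx² + cx + d; the 4 given values yield a linear system in the 4 coefficients.
Solving, Q(x) = 2x³ + x² + 1.
Then Q(6) = 469.

469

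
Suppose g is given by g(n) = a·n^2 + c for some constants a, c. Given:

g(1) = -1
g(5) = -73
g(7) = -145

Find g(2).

From g(1) = -1 and g(5) = -73: 1a + c = -1 and 25a + c = -73.
Subtracting: 24a = -72, so a = -3; then c = -1 − (-3)·1 = 2.
So g(n) = -3n² + 2, and g(2) = -10.

-10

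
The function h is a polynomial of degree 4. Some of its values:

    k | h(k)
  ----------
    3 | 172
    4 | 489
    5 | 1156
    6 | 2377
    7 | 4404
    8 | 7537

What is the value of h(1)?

First differences: 317, 667, 1221, 2027, 3133. Second differences: 350, 554, 806, 1106. Third differences: 204, 252, 300. Fourth differences: 48, 48.
Level-4 differences are constant, so h has degree 4.
Fitting a degree-4 polynomial gives h(k) = 2k^4 - 2k³ + 5k² + 6k + 1.
Then h(1) = 12.

12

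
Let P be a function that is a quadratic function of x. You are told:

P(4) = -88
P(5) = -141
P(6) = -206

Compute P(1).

Write P(x) = ax² + bx + c; the 3 given values yield a linear system in the 3 coefficients.
Solving, P(x) = -6x² + x + 4.
Then P(1) = -1.

-1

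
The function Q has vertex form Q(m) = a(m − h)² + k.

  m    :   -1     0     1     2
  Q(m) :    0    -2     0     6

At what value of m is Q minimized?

First differences -2, 2, 6; second difference 4 = 2a, so a = 2.
Expanding, the m-coefficient is −2ah = -4h; matching it to the data gives h = 0, and then k = -2.
So Q(m) = 2(m + 0)² − 2.
Hence h = 0.

0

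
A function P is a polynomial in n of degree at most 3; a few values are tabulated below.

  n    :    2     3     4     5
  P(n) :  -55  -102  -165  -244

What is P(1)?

-24

First differences: -47, -63, -79. Second differences: -16, -16.
Level-2 differences are constant, so P has degree 2.
Fitting a degree-2 polynomial gives P(n) = -8n² - 7n - 9.
Then P(1) = -24.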